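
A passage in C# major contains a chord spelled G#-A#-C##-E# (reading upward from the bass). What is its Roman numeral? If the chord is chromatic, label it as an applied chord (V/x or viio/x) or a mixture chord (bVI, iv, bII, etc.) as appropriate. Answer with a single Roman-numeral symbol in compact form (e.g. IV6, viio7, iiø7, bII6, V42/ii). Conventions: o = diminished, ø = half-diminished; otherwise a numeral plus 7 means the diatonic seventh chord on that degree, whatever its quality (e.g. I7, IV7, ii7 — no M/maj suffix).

Stacked in thirds the chord is A#-C##-E#-G#: a dominant seventh chord on A#.
A# is not a diatonic chord root with this quality in C# major, but it lies a perfect fifth above D# (ii), so the chord functions as an applied dominant of ii.
With G# in the bass the chord is in third inversion, so the figured bass is 42.

V42/ii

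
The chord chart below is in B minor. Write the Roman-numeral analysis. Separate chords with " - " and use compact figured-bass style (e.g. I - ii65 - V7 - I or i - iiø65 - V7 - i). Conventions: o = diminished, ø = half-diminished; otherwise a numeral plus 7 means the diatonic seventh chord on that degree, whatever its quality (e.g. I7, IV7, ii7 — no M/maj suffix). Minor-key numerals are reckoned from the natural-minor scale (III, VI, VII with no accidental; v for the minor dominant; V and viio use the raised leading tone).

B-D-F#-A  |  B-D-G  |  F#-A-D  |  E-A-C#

i7 - VI6 - III6 - VII64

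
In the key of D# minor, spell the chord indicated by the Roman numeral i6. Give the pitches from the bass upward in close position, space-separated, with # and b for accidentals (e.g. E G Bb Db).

F# A# D#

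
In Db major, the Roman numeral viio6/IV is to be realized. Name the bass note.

Ab

The applied chord viio6/IV is rooted on F: F-Ab-Cb.
The figure 6 means first inversion — the third is in the bass.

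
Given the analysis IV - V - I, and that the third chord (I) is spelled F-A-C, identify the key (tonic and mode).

F major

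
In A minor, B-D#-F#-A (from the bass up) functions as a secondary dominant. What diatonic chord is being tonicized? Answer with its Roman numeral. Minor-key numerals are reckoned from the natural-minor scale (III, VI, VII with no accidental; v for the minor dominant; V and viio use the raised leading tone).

V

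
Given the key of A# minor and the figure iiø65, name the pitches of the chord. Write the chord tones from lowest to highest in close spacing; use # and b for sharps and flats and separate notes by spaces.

D# F# A# B#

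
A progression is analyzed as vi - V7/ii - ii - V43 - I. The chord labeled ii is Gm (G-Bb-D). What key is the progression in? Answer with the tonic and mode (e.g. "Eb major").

F major

The chord Gm is a minor triad rooted on G; its label is ii.
Counting down one scale step from G places the tonic on F; a minor triad on degree 2 is diatonic only in major.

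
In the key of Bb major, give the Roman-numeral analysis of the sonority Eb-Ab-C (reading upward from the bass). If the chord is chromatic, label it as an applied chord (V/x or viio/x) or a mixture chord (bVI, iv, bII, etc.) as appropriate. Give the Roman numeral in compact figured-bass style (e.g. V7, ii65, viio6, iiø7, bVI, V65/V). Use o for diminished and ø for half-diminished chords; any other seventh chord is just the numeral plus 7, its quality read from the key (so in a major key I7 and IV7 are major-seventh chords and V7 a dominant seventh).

bVII64

Stacked in thirds the chord is Ab-C-Eb: a major triad on Ab.
Ab is the lowered seventh degree of Bb major (diatonic 7 would be A). This is a major triad on the lowered seventh degree (the subtonic), borrowed from the parallel minor.
With Eb in the bass the chord is in second inversion, so the figured bass is 64.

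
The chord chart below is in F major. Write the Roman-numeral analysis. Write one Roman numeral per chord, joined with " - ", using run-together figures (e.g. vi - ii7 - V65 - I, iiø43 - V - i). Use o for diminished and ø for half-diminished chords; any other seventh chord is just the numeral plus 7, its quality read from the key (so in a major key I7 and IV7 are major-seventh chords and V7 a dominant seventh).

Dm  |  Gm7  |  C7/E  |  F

Dm: root D is the submediant; minor triad there is vi.
Gm7 has root G, degree 2 in F major, so ii7.
C7/E: root C is the dominant; dominant seventh chord there is V65.
F has root F, degree 1 in F major, so I.

vi - ii7 - V65 - I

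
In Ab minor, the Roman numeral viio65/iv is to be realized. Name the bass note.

Eb

The applied chord viio65/iv is rooted on C: C-Eb-Gb-Bbb.
The figure 65 means first inversion — the third is in the bass.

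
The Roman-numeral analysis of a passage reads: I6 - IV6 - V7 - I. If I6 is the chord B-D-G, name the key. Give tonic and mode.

G major

I6 is given as B-D-G — a major triad with root G.
If G is scale degree 1 and the mode makes that degree carry a major triad, the tonic is G and the mode is major.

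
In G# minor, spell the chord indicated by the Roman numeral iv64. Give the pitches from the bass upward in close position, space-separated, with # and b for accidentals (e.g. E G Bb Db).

G# C# E

In G# minor, scale degree 4 is C#, and the diatonic chord built there is a minor triad.
That chord is spelled C#-E-G#.
The figured bass 64 indicates second inversion, placing the fifth (G#) in the bass: G#-C#-E.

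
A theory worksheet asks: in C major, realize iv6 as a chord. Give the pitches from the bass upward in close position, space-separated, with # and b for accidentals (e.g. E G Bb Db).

Scale degree 4 in C major is F; here the chord built on it is altered to a minor triad. iv6 is the minor subdominant, borrowed from the parallel minor.
So the chord is F-Ab-C, a minor triad.
With the 6 figure the chord is in first inversion; from the bass Ab upward in close position it reads Ab-C-F.

Ab C F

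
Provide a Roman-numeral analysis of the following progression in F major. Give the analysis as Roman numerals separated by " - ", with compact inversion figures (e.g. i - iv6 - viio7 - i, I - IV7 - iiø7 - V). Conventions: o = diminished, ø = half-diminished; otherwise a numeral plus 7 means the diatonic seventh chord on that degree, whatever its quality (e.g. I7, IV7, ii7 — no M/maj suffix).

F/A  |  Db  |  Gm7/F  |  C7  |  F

F/A: root F is the tonic; major triad there is I6.
Db: major triad on Db — chromatic; bVI (borrowed from the parallel minor).
Gm7/F has root G, degree 2 in F major, so ii42.
C7 has root C, degree 5 in F major, so V7.
F has root F, degree 1 in F major, so I.

I6 - bVI - ii42 - V7 - I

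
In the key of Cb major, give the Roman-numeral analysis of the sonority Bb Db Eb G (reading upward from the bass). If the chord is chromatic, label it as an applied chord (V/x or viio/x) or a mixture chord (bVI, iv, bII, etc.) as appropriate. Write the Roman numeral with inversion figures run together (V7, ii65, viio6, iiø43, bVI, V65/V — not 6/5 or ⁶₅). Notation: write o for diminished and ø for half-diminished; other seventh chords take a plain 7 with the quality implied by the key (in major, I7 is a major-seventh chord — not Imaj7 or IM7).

V43/vi

Stacked in thirds the chord is Eb-G-Bb-Db: a dominant seventh chord on Eb.
Eb is not a diatonic chord root with this quality in Cb major, but it lies a perfect fifth above Ab (vi), so the chord functions as an applied dominant of vi.
With Bb in the bass the chord is in second inversion, so the figured bass is 43.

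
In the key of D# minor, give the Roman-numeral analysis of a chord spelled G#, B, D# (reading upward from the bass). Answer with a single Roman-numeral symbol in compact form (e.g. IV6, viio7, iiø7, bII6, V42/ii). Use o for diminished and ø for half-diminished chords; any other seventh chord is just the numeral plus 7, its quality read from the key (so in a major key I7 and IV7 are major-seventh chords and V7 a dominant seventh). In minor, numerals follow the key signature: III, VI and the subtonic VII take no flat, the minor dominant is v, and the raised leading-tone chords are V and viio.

iv

The pitches G#-B-D# form a minor triad rooted on G#.
In D# minor, G# is the subdominant; the diatonic minor triad there is iv.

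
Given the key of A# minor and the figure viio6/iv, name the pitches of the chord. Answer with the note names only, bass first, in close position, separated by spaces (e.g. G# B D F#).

viio6/iv is a secondary leading-tone chord. The target iv is D# in A# minor; the applied chord is rooted a semitone below, on C##.
Building a diminished triad on C## gives C##-E#-G#.
With the 6 figure the chord is in first inversion; from the bass E# upward in close position it reads E#-G#-C##.

E# G# C##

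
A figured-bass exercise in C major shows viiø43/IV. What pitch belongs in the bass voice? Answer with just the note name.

Bb

The applied chord viiø43/IV is rooted on E: E-G-Bb-D.
The figure 43 means second inversion — the fifth is in the bass.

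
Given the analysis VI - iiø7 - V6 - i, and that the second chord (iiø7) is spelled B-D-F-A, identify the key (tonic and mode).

A minor

The anchor chord is a half-diminished seventh chord on B, labeled iiø7.
iiø7 on B implies B is the supertonic; that puts the tonic at A, and the lowercase numeral fits minor mode.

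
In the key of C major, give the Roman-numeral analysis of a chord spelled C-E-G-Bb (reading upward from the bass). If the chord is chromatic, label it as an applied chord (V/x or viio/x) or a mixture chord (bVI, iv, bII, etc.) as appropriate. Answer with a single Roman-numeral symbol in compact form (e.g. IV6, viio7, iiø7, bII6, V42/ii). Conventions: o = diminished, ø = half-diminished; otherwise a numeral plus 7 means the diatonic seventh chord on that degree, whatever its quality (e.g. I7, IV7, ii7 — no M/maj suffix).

V7/IV

The pitches C-E-G-Bb form a dominant seventh chord rooted on C.
C is not a diatonic chord root with this quality in C major, but it lies a perfect fifth above F (IV), so the chord functions as an applied dominant of IV.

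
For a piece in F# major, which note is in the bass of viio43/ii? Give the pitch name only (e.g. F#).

C#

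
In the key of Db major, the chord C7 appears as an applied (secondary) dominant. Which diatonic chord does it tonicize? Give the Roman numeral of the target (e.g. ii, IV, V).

iii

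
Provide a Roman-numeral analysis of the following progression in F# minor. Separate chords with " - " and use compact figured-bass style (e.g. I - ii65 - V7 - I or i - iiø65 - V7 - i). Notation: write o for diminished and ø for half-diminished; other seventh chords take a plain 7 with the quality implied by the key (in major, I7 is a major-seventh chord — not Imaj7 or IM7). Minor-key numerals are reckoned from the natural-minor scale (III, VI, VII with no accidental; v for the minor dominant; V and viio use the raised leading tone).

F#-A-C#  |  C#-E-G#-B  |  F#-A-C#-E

F#-A-C#: root F# is the tonic; minor triad there is i.
C#-E-G#-B has root C#, degree 5 in F# minor, so v7.
F#-A-C#-E: root F# is the tonic; minor seventh chord there is i7.

i - v7 - i7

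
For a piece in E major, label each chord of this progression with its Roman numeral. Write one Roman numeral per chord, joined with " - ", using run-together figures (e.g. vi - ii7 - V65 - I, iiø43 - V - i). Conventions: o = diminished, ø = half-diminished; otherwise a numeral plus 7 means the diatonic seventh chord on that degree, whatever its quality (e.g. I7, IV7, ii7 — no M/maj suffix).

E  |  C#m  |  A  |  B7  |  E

E: major triad on E = scale degree 1 → I.
C#m: minor triad on C# = scale degree 6 → vi.
A: major triad on A = scale degree 4 → IV.
B7 has root B, degree 5 in E major, so V7.
E has root E, degree 1 in E major, so I.

I - vi - IV - V7 - I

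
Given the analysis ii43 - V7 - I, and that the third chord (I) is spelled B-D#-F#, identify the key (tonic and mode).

B major

The chord B is a major triad rooted on B; its label is I.
If B is scale degree 1 and the mode makes that degree carry a major triad, the tonic is B and the mode is major.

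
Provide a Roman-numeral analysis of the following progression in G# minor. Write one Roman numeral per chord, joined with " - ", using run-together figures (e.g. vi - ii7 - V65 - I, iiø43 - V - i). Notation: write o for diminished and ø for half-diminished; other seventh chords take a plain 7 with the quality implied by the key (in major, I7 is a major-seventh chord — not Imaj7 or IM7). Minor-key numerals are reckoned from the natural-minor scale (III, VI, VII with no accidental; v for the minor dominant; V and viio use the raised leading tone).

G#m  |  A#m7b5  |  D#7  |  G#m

G#m: root G# is the tonic; minor triad there is i.
A#m7b5: root A# is the supertonic; half-diminished seventh chord there is iiø7.
D#7 has root D#, degree 5 in G# minor, so V7.
G#m has root G#, degree 1 in G# minor, so i.

i - iiø7 - V7 - i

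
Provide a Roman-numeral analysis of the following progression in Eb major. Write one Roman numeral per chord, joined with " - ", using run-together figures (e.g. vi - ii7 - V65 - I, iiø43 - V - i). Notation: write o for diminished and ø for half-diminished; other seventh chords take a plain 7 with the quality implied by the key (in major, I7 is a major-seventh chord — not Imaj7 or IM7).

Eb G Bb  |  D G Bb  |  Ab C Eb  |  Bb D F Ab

I - iii64 - IV - V7

Eb-G-Bb: root Eb is the tonic; major triad there is I.
D-G-Bb has root G, degree 3 in Eb major, so iii64.
Ab-C-Eb has root Ab, degree 4 in Eb major, so IV.
Bb-D-F-Ab: dominant seventh chord on Bb = scale degree 5 → V7.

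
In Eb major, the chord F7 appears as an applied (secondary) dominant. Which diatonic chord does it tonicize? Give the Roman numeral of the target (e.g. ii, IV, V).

V

The chord is a dominant seventh chord on F.
A dominant resolves down a perfect fifth: F → Bb. In Eb major, Bb is scale degree 5, i.e. V.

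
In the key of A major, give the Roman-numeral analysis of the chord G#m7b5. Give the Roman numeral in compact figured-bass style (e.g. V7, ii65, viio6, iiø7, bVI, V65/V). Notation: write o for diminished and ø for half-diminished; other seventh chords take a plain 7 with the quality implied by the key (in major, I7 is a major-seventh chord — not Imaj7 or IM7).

The pitches G#-B-D-F# form a half-diminished seventh chord rooted on G#.
In A major, G# is the leading tone; the diatonic half-diminished seventh chord there is viiø7.

viiø7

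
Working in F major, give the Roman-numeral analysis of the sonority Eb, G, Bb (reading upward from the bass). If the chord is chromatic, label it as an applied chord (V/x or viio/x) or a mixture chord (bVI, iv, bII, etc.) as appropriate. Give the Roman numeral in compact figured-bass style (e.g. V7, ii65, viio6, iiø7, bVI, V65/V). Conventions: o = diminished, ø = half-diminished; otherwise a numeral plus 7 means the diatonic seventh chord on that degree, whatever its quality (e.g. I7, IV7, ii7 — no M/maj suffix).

Stacked in thirds the chord is Eb-G-Bb: a major triad on Eb.
Eb is the lowered seventh degree of F major (diatonic 7 would be E). This is a major triad on the lowered seventh degree (the subtonic), borrowed from the parallel minor.

bVII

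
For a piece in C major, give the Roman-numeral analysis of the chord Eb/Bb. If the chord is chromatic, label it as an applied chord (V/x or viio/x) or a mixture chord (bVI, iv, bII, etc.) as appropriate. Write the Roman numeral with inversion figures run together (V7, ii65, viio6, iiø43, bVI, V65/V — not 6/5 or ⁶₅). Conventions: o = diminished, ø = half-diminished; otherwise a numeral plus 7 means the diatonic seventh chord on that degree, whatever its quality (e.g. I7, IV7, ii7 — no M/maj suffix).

bIII64

The pitches Eb-G-Bb form a major triad rooted on Eb.
Eb is the lowered third degree of C major (diatonic 3 would be E). This is a major triad on the lowered third degree, borrowed from the parallel minor.
With Bb in the bass the chord is in second inversion, so the figured bass is 64.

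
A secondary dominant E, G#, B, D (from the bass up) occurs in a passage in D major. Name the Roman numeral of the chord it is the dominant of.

V

The chord is a dominant seventh chord on E.
A dominant resolves down a perfect fifth: E → A. In D major, A is scale degree 5, i.e. V.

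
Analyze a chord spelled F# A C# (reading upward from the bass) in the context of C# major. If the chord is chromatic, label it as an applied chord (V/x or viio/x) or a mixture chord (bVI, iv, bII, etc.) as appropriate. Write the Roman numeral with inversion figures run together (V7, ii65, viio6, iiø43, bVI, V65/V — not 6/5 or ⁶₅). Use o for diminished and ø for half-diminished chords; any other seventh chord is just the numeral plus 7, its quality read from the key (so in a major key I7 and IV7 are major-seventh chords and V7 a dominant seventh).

iv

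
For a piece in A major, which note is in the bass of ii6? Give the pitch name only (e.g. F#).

D

ii in A major has root B; the chord is B-D-F#.
The figure 6 means first inversion — the third is in the bass.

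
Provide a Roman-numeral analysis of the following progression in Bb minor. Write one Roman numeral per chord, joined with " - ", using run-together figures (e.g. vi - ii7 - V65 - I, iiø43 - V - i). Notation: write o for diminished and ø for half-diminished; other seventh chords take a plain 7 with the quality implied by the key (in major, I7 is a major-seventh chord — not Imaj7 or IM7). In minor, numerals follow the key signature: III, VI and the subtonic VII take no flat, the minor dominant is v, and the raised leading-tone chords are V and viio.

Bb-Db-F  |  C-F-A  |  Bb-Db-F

i - V64 - i

Bb-Db-F: root Bb is the tonic; minor triad there is i.
C-F-A: root F is the dominant; major triad there is V64.
Bb-Db-F: root Bb is the tonic; minor triad there is i.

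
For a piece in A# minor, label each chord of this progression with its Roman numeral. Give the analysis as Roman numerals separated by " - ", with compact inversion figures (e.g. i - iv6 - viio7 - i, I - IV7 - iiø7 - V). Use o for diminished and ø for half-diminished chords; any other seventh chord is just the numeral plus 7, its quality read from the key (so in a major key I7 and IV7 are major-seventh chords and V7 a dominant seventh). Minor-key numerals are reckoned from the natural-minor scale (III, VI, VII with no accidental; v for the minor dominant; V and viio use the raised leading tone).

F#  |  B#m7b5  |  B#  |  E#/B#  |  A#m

F# has root F#, degree 6 in A# minor, so VI.
B#m7b5: half-diminished seventh chord on B# = scale degree 2 → iiø7.
B#: chromatic; B# is V of V, so V/V.
E#/B#: root E# is the dominant; major triad there is V64.
A#m has root A#, degree 1 in A# minor, so i.

VI - iiø7 - V/V - V64 - i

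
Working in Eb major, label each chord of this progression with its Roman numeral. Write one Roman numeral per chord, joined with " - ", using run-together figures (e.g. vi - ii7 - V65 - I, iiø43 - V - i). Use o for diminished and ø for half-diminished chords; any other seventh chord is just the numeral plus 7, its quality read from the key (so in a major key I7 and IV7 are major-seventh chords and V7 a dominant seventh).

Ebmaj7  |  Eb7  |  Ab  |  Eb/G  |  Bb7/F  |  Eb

I7 - V7/IV - IV - I6 - V43 - I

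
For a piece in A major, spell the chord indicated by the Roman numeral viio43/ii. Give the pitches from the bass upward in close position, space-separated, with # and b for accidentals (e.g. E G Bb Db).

E G A# C#

The slash marks an applied leading-tone chord: viio of ii. In A major, ii is B, so the leading tone to it is A#, a half step below.
Building a fully diminished seventh chord on A# gives A#-C#-E-G.
With the 43 figure the chord is in second inversion; from the bass E upward in close position it reads E-G-A#-C#.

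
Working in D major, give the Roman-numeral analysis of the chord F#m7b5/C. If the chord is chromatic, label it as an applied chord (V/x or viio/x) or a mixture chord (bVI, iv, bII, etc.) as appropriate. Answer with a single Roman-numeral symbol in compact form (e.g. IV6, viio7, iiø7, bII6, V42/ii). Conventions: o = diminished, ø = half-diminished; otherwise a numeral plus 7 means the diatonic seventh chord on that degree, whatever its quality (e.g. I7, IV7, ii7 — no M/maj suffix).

viiø43/IV

Stacked in thirds the chord is F#-A-C-E: a half-diminished seventh chord on F#.
F# sits a half step below G (IV in D major); a diminished chord there is the applied leading-tone chord of IV.
With C in the bass the chord is in second inversion, so the figured bass is 43.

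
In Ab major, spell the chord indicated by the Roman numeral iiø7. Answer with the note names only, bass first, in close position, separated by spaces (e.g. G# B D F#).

Bb Db Fb Ab

Scale degree 2 in Ab major is Bb; here the chord built on it is altered to a half-diminished seventh chord. iiø7 is the half-diminished supertonic seventh, borrowed from the parallel minor.
So the chord is Bb-Db-Fb-Ab, a half-diminished seventh chord.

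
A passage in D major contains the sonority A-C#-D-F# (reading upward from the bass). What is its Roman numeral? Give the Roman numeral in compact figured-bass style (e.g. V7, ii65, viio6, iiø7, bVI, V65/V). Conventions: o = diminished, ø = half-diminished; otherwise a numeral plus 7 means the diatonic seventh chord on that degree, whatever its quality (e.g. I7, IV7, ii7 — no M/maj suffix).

The pitches D-F#-A-C# form a major seventh chord rooted on D.
In D major, D is the tonic; the diatonic major seventh chord there is I7.
With A in the bass the chord is in second inversion, so the figured bass is 43.

I43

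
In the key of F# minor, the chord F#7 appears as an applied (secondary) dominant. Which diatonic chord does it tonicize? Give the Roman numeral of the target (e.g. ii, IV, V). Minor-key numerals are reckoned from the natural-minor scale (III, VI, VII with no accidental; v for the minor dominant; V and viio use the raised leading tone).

The chord is a dominant seventh chord on F#.
A dominant resolves down a perfect fifth: F# → B. In F# minor, B is scale degree 4, i.e. iv.

iv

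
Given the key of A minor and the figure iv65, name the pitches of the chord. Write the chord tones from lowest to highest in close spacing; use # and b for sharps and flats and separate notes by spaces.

In A minor, the fourth degree is D, and the diatonic chord built there is a minor seventh chord.
Stacking thirds from D gives D-F-A-C.
With the 65 figure the chord is in first inversion; from the bass F upward in close position it reads F-A-C-D.

F A C D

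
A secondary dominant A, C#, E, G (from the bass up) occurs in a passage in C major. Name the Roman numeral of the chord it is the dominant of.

ii

The chord is a dominant seventh chord on A.
A dominant resolves down a perfect fifth: A → D. In C major, D is scale degree 2, i.e. ii.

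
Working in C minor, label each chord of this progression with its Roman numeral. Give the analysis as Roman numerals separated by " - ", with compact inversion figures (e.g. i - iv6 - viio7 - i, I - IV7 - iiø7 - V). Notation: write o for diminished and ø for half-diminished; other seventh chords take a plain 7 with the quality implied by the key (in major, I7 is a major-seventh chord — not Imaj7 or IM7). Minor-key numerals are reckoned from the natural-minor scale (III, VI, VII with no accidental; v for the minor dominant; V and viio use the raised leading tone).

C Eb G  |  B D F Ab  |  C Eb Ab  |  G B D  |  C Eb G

i - viio7 - VI6 - V - i

C-Eb-G has root C, degree 1 in C minor, so i.
B-D-F-Ab: root B is the leading tone; fully diminished seventh chord there is viio7.
C-Eb-Ab: major triad on Ab = scale degree 6 → VI6.
G-B-D: root G is the dominant; major triad there is V.
C-Eb-G has root C, degree 1 in C minor, so i.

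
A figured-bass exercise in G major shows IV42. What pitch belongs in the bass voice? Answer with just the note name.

B

IV in G major has root C; the chord is C-E-G-B.
The figure 42 means third inversion — the seventh is in the bass.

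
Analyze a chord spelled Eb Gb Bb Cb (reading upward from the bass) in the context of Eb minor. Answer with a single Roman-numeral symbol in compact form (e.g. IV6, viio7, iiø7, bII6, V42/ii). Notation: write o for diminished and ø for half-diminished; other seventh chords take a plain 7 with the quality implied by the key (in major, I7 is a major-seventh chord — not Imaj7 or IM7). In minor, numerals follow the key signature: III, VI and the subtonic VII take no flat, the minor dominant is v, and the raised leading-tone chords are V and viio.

Stacked in thirds the chord is Cb-Eb-Gb-Bb: a major seventh chord on Cb.
In Eb minor, Cb is the submediant; the diatonic major seventh chord there is VI7.
With Eb in the bass the chord is in first inversion, so the figured bass is 65.

VI65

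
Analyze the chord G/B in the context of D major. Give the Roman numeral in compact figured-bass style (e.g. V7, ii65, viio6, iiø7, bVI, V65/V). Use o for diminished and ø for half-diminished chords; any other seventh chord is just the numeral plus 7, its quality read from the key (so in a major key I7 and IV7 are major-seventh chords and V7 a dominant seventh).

IV6

The pitches G-B-D form a major triad rooted on G.
G is scale degree 4 in D major, and a major triad on that degree is written IV.
With B in the bass the chord is in first inversion, so the figured bass is 6.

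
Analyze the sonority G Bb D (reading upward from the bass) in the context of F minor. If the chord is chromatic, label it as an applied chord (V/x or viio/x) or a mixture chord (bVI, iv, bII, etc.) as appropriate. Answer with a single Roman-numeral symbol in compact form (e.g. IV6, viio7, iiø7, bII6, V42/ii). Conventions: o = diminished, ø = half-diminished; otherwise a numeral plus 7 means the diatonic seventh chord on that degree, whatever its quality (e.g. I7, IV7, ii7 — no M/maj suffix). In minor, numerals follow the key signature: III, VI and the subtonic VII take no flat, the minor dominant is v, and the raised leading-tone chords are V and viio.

The pitches G-Bb-D form a minor triad rooted on G.
G is the second degree of F minor. This is the minor supertonic, borrowed from the parallel major (the Dorian ii).

ii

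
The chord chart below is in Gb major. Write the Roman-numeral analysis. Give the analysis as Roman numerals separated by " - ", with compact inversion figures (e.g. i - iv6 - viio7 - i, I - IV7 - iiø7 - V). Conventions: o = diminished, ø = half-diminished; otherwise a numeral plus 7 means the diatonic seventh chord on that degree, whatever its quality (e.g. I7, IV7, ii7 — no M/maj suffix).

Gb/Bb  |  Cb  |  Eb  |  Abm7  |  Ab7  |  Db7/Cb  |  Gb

Gb/Bb has root Gb, degree 1 in Gb major, so I6.
Cb has root Cb, degree 4 in Gb major, so IV.
Eb: chromatic; Eb is V of ii, so V/ii.
Abm7 has root Ab, degree 2 in Gb major, so ii7.
Ab7 is the secondary dominant of V (dominant seventh chord on Ab): V7/V.
Db7/Cb: dominant seventh chord on Db = scale degree 5 → V42.
Gb: major triad on Gb = scale degree 1 → I.

I6 - IV - V/ii - ii7 - V7/V - V42 - I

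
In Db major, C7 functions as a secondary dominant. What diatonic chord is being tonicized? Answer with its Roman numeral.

The chord is a dominant seventh chord on C.
A dominant resolves down a perfect fifth: C → F. In Db major, F is scale degree 3, i.e. iii.

iii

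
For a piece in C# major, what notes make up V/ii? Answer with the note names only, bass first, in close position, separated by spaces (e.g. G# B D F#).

V/ii is a secondary dominant — the dominant triad of ii. ii in C# major is D#, so the applied chord's root is A#, a perfect fifth above.
Building a major triad on A# gives A#-C##-E#.

A# C## E#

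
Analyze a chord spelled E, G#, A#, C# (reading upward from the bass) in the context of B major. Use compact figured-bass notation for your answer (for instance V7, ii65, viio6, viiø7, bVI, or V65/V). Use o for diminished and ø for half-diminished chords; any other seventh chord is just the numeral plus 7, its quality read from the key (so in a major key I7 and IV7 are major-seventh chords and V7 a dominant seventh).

The pitches A#-C#-E-G# form a half-diminished seventh chord rooted on A#.
A# is scale degree 7 in B major, and a half-diminished seventh chord on that degree is written viiø7.
With E in the bass the chord is in second inversion, so the figured bass is 43.

viiø43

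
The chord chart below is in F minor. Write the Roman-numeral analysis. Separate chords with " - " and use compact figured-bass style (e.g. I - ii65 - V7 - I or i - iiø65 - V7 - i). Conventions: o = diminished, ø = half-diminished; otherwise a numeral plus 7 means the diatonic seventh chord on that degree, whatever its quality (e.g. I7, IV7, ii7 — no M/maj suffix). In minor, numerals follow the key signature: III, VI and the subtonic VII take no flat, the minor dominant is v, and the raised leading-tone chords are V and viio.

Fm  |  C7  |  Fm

Fm: root F is the tonic; minor triad there is i.
C7 has root C, degree 5 in F minor, so V7.
Fm has root F, degree 1 in F minor, so i.

i - V7 - i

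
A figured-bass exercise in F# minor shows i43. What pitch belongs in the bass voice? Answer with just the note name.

i in F# minor has root F#; the chord is F#-A-C#-E.
The figure 43 means second inversion — the fifth is in the bass.

C#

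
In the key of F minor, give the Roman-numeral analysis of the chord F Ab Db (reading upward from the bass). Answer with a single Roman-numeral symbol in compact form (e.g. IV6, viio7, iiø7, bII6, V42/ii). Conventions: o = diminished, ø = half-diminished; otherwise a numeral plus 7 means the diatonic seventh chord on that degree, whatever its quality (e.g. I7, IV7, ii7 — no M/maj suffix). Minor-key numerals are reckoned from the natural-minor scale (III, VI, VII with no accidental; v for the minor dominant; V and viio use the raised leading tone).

The pitches Db-F-Ab form a major triad rooted on Db.
Db is scale degree 6 in F minor, and a major triad on that degree is written VI.
With F in the bass the chord is in first inversion, so the figured bass is 6.

VI6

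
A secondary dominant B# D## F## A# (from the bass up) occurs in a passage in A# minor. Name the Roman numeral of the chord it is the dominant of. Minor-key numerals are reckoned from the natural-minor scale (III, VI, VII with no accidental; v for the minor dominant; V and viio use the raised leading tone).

V

The chord is a dominant seventh chord on B#.
A dominant resolves down a perfect fifth: B# → E#. In A# minor, E# is scale degree 5, i.e. V.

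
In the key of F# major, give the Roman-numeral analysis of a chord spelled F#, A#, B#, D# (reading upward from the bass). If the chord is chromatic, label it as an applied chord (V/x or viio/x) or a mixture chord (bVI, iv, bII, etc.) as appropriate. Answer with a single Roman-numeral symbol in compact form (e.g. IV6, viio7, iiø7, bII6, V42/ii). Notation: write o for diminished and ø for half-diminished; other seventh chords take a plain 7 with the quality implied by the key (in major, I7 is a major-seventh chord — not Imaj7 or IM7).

Stacked in thirds the chord is B#-D#-F#-A#: a half-diminished seventh chord on B#.
B# sits a half step below C# (V in F# major); a diminished chord there is the applied leading-tone chord of V.
With F# in the bass the chord is in second inversion, so the figured bass is 43.

viiø43/V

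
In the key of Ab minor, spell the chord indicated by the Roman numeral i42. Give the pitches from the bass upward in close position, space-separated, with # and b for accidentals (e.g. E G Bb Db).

Gb Ab Cb Eb

In Ab minor, the tonic is Ab, and the diatonic chord built there is a minor seventh chord.
Stacking thirds from Ab gives Ab-Cb-Eb-Gb.
The figured bass 42 indicates third inversion, placing the seventh (Gb) in the bass: Gb-Ab-Cb-Eb.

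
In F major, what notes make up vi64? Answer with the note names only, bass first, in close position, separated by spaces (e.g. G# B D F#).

A D F

In F major, scale degree 6 is D, and the diatonic chord built there is a minor triad.
That chord is spelled D-F-A.
The figured bass 64 indicates second inversion, placing the fifth (A) in the bass: A-D-F.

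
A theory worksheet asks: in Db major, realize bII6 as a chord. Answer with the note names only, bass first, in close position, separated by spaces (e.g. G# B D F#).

Gb Bbb Ebb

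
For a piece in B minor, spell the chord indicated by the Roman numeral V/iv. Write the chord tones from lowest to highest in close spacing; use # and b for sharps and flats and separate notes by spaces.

B D# F#

V/iv is a secondary dominant — the dominant triad of iv. iv in B minor is E, so the applied chord's root is B, a perfect fifth above.
Building a major triad on B gives B-D#-F#.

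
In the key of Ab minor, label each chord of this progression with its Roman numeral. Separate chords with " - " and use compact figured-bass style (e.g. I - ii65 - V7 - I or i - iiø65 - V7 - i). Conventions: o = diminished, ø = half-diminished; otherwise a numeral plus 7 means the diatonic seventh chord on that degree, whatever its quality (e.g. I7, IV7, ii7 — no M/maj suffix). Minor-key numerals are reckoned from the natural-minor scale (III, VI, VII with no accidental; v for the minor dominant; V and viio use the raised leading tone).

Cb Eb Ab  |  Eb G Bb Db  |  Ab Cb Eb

i6 - V7 - i

Cb-Eb-Ab: minor triad on Ab = scale degree 1 → i6.
Eb-G-Bb-Db has root Eb, degree 5 in Ab minor, so V7.
Ab-Cb-Eb: root Ab is the tonic; minor triad there is i.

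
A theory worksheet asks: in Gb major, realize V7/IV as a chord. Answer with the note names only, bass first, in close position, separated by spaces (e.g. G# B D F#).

Gb Bb Db Fb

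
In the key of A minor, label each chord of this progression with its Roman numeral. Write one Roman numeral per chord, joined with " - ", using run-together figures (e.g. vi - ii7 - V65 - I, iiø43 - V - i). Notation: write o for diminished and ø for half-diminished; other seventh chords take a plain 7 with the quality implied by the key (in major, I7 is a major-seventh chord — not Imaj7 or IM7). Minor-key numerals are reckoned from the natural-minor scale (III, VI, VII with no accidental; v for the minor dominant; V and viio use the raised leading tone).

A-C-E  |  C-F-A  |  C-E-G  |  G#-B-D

i - VI64 - III - viio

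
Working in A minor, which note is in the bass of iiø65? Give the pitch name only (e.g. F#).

iiø in A minor has root B; the chord is B-D-F-A.
The figure 65 means first inversion — the third is in the bass.

D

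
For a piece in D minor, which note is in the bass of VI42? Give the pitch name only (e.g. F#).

A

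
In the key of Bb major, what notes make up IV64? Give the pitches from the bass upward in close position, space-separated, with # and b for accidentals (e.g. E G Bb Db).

The numeral's case and figure indicate a major triad. In Bb major its root, the fourth degree, is Eb.
Stacking thirds from Eb gives Eb-G-Bb.
The figured bass 64 indicates second inversion, placing the fifth (Bb) in the bass: Bb-Eb-G.

Bb Eb G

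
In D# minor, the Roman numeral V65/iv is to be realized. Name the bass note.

The applied chord V65/iv is rooted on D#: D#-F##-A#-C#.
The figure 65 means first inversion — the third is in the bass.

F##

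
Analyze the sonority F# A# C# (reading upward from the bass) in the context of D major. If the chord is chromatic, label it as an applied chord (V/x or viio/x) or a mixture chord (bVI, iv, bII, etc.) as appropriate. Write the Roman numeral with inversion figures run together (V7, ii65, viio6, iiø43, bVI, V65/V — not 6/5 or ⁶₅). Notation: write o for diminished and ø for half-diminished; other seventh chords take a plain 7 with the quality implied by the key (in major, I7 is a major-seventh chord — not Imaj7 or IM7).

The pitches F#-A#-C# form a major triad rooted on F#.
F# is not a diatonic chord root with this quality in D major, but it lies a perfect fifth above B (vi), so the chord functions as an applied dominant of vi.

V/vi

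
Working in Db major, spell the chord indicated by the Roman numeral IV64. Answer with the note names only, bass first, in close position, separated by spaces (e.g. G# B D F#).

Db Gb Bb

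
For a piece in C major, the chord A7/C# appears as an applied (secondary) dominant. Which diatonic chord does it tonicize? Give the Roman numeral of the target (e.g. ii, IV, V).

ii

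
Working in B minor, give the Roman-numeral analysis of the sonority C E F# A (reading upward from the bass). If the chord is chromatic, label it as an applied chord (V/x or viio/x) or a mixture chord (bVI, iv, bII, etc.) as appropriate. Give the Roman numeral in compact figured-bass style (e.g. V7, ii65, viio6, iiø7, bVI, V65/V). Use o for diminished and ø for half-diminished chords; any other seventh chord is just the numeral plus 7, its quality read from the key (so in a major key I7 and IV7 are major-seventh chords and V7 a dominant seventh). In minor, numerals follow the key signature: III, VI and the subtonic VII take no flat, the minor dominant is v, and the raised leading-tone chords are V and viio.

viiø43/VI

Stacked in thirds the chord is F#-A-C-E: a half-diminished seventh chord on F#.
F# sits a half step below G (VI in B minor); a diminished chord there is the applied leading-tone chord of VI.
With C in the bass the chord is in second inversion, so the figured bass is 43.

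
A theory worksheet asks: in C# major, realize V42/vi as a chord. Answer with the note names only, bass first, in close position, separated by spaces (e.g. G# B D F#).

V42/vi is a secondary dominant — the dominant seventh of vi. vi in C# major is A#, so the applied chord's root is E#, a perfect fifth above.
Building a dominant seventh chord on E# gives E#-G##-B#-D#.
With the 42 figure the chord is in third inversion; from the bass D# upward in close position it reads D#-E#-G##-B#.

D# E# G## B#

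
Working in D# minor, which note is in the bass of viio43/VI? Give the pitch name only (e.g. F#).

The applied chord viio43/VI is rooted on A#: A#-C#-E-G.
The figure 43 means second inversion — the fifth is in the bass.

E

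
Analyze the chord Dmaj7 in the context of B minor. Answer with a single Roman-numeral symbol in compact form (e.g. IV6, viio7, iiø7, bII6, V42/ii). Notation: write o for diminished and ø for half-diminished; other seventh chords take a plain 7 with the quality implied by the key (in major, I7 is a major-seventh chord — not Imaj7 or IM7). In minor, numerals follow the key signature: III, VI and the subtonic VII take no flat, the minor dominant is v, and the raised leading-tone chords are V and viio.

The pitches D-F#-A-C# form a major seventh chord rooted on D.
D is scale degree 3 in B minor, and a major seventh chord on that degree is written III7.

III7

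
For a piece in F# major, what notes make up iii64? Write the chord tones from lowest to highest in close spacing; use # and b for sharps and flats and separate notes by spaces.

E# A# C#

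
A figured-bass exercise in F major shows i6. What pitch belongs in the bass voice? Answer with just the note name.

Ab

i in F major has root F; the chord is F-Ab-C.
The figure 6 means first inversion — the third is in the bass.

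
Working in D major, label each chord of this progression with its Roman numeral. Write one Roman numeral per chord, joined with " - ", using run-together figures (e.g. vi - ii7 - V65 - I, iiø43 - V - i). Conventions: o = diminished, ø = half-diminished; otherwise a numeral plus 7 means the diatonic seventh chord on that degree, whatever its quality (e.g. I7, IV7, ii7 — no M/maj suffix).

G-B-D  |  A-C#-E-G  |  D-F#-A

IV - V7 - I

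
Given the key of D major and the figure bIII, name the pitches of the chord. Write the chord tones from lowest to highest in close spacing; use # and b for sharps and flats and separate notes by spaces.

bIII is a major triad on the lowered third degree, borrowed from the parallel minor. In D major that root is F.
So the chord is F-A-C, a major triad.

F A C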